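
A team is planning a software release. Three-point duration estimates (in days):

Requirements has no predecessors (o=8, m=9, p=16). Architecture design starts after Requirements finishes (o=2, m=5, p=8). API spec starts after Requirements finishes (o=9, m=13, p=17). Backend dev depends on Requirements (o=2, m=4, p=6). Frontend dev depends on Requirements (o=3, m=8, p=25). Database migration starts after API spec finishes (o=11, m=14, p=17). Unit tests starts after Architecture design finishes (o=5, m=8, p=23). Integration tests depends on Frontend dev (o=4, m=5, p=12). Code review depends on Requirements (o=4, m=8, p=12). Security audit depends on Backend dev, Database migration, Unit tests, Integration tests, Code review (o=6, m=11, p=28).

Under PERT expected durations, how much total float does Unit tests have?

12 days

te_Requirements = (8 + 4·9 + 16)/6 = 60/6 = 10
te_Architecture design = (2 + 4·5 + 8)/6 = 30/6 = 5
te_API spec = (9 + 4·13 + 17)/6 = 78/6 = 13
te_Backend dev = (2 + 4·4 + 6)/6 = 24/6 = 4
te_Frontend dev = (3 + 4·8 + 25)/6 = 60/6 = 10
te_Database migration = (11 + 4·14 + 17)/6 = 84/6 = 14
te_Unit tests = (5 + 4·8 + 23)/6 = 60/6 = 10
te_Integration tests = (4 + 4·5 + 12)/6 = 36/6 = 6
te_Code review = (4 + 4·8 + 12)/6 = 48/6 = 8
te_Security audit = (6 + 4·11 + 28)/6 = 78/6 = 13

Forward pass:
ES_Requirements = 0; EF_Requirements = 10
ES_Architecture design = 10; EF_Architecture design = 10+5 = 15
ES_API spec = 10; EF_API spec = 10+13 = 23
ES_Backend dev = 10; EF_Backend dev = 10+4 = 14
ES_Frontend dev = 10; EF_Frontend dev = 10+10 = 20
ES_Database migration = 23; EF_Database migration = 23+14 = 37
ES_Unit tests = 15; EF_Unit tests = 15+10 = 25
ES_Integration tests = 20; EF_Integration tests = 20+6 = 26
ES_Code review = 10; EF_Code review = 10+8 = 18
ES_Security audit = max(EF_Backend dev=14, EF_Database migration=37, EF_Unit tests=25, EF_Integration tests=26, EF_Code review=18) = 37; EF_Security audit = 37+13 = 50
Expected project duration μ = 50 days. Critical path: Requirements → API spec → Database migration → Security audit.

Backward pass:
LF_Security audit = 50; LS_Security audit = 50−13 = 37
LF_Code review = LS_Security audit = 37; LS_Code review = 37−8 = 29
LF_Integration tests = LS_Security audit = 37; LS_Integration tests = 37−6 = 31
LF_Unit tests = LS_Security audit = 37; LS_Unit tests = 37−10 = 27
LF_Database migration = LS_Security audit = 37; LS_Database migration = 37−14 = 23
LF_Frontend dev = LS_Integration tests = 31; LS_Frontend dev = 31−10 = 21
LF_Backend dev = LS_Security audit = 37; LS_Backend dev = 37−4 = 33
LF_API spec = LS_Database migration = 23; LS_API spec = 23−13 = 10
LF_Architecture design = LS_Unit tests = 27; LS_Architecture design = 27−5 = 22
LF_Requirements = min(LS_Architecture design=22, LS_API spec=10, LS_Backend dev=33, LS_Frontend dev=21, LS_Code review=29) = 10; LS_Requirements = 10−10 = 0
Slack_Unit tests = LS_Unit tests − ES_Unit tests = 27 − 15 = 12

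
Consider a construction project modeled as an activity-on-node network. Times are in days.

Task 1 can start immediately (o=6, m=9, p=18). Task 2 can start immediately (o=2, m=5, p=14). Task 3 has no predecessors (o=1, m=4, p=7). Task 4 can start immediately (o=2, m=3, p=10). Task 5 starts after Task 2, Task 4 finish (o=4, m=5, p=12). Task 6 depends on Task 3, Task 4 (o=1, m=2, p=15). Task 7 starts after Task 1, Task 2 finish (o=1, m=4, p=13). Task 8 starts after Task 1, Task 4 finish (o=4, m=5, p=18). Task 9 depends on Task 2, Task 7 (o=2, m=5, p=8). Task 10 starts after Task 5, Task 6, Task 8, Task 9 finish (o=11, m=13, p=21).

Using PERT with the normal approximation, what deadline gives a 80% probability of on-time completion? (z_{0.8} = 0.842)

36.9 days

te_Task 1 = (6 + 4·9 + 18)/6 = 60/6 = 10; σ²_Task 1 = ((18−6)/6)² = 4.000
te_Task 2 = (2 + 4·5 + 14)/6 = 36/6 = 6; σ²_Task 2 = ((14−2)/6)² = 4.000
te_Task 3 = (1 + 4·4 + 7)/6 = 24/6 = 4; σ²_Task 3 = ((7−1)/6)² = 1.000
te_Task 4 = (2 + 4·3 + 10)/6 = 24/6 = 4; σ²_Task 4 = ((10−2)/6)² = 1.778
te_Task 5 = (4 + 4·5 + 12)/6 = 36/6 = 6; σ²_Task 5 = ((12−4)/6)² = 1.778
te_Task 6 = (1 + 4·2 + 15)/6 = 24/6 = 4; σ²_Task 6 = ((15−1)/6)² = 5.444
te_Task 7 = (1 + 4·4 + 13)/6 = 30/6 = 5; σ²_Task 7 = ((13−1)/6)² = 4.000
te_Task 8 = (4 + 4·5 + 18)/6 = 42/6 = 7; σ²_Task 8 = ((18−4)/6)² = 5.444
te_Task 9 = (2 + 4·5 + 8)/6 = 30/6 = 5; σ²_Task 9 = ((8−2)/6)² = 1.000
te_Task 10 = (11 + 4·13 + 21)/6 = 84/6 = 14; σ²_Task 10 = ((21−11)/6)² = 2.778

Forward pass:
ES_Task 1 = 0; EF_Task 1 = 10
ES_Task 2 = 0; EF_Task 2 = 6
ES_Task 3 = 0; EF_Task 3 = 4
ES_Task 4 = 0; EF_Task 4 = 4
ES_Task 5 = max(EF_Task 2=6, EF_Task 4=4) = 6; EF_Task 5 = 6+6 = 12
ES_Task 6 = max(EF_Task 3=4, EF_Task 4=4) = 4; EF_Task 6 = 4+4 = 8
ES_Task 7 = max(EF_Task 1=10, EF_Task 2=6) = 10; EF_Task 7 = 10+5 = 15
ES_Task 8 = max(EF_Task 1=10, EF_Task 4=4) = 10; EF_Task 8 = 10+7 = 17
ES_Task 9 = max(EF_Task 2=6, EF_Task 7=15) = 15; EF_Task 9 = 15+5 = 20
ES_Task 10 = max(EF_Task 5=12, EF_Task 6=8, EF_Task 8=17, EF_Task 9=20) = 20; EF_Task 10 = 20+14 = 34
Expected project duration μ = 34 days. Critical path: Task 1 → Task 7 → Task 9 → Task 10.

Variance along critical path = 4.000 + 4.000 + 1.000 + 2.778 = 11.778; σ = 3.432 days.
D = μ + z·σ = 34 + 0.842·3.432 = 36.9 days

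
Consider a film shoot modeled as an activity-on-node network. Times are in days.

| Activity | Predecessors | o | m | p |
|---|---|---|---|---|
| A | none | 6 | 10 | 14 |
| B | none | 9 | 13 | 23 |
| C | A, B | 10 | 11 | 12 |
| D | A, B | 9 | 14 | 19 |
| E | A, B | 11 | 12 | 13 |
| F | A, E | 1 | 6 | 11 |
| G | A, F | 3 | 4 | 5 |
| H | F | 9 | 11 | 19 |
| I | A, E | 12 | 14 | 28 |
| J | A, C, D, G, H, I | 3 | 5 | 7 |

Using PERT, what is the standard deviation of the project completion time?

te_A = (6 + 4·10 + 14)/6 = 60/6 = 10; σ²_A = ((14−6)/6)² = 1.778
te_B = (9 + 4·13 + 23)/6 = 84/6 = 14; σ²_B = ((23−9)/6)² = 5.444
te_C = (10 + 4·11 + 12)/6 = 66/6 = 11; σ²_C = ((12−10)/6)² = 0.111
te_D = (9 + 4·14 + 19)/6 = 84/6 = 14; σ²_D = ((19−9)/6)² = 2.778
te_E = (11 + 4·12 + 13)/6 = 72/6 = 12; σ²_E = ((13−11)/6)² = 0.111
te_F = (1 + 4·6 + 11)/6 = 36/6 = 6; σ²_F = ((11−1)/6)² = 2.778
te_G = (3 + 4·4 + 5)/6 = 24/6 = 4; σ²_G = ((5−3)/6)² = 0.111
te_H = (9 + 4·11 + 19)/6 = 72/6 = 12; σ²_H = ((19−9)/6)² = 2.778
te_I = (12 + 4·14 + 28)/6 = 96/6 = 16; σ²_I = ((28−12)/6)² = 7.111
te_J = (3 + 4·5 + 7)/6 = 30/6 = 5; σ²_J = ((7−3)/6)² = 0.444

Forward pass:
ES_A = 0; EF_A = 10
ES_B = 0; EF_B = 14
ES_C = max(EF_A=10, EF_B=14) = 14; EF_C = 14+11 = 25
ES_D = max(EF_A=10, EF_B=14) = 14; EF_D = 14+14 = 28
ES_E = max(EF_A=10, EF_B=14) = 14; EF_E = 14+12 = 26
ES_F = max(EF_A=10, EF_E=26) = 26; EF_F = 26+6 = 32
ES_G = max(EF_A=10, EF_F=32) = 32; EF_G = 32+4 = 36
ES_H = 32; EF_H = 32+12 = 44
ES_I = max(EF_A=10, EF_E=26) = 26; EF_I = 26+16 = 42
ES_J = max(EF_A=10, EF_C=25, EF_D=28, EF_G=36, EF_H=44, EF_I=42) = 44; EF_J = 44+5 = 49
Expected project duration μ = 49 days. Critical path: B → E → F → H → J.

Variance along critical path = 5.444 + 0.111 + 2.778 + 2.778 + 0.444 = 11.556
σ = √11.556 = 3.399 days

3.40 days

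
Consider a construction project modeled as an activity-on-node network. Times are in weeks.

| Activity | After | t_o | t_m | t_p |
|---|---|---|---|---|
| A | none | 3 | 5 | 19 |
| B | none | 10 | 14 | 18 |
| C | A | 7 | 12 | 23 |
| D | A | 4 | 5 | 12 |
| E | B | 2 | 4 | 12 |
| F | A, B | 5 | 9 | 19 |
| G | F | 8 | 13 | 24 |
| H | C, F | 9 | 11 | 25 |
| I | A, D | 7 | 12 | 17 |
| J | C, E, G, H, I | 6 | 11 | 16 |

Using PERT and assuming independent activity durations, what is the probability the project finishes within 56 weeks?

0.955

te_A = (3 + 4·5 + 19)/6 = 42/6 = 7; σ²_A = ((19−3)/6)² = 7.111
te_B = (10 + 4·14 + 18)/6 = 84/6 = 14; σ²_B = ((18−10)/6)² = 1.778
te_C = (7 + 4·12 + 23)/6 = 78/6 = 13; σ²_C = ((23−7)/6)² = 7.111
te_D = (4 + 4·5 + 12)/6 = 36/6 = 6; σ²_D = ((12−4)/6)² = 1.778
te_E = (2 + 4·4 + 12)/6 = 30/6 = 5; σ²_E = ((12−2)/6)² = 2.778
te_F = (5 + 4·9 + 19)/6 = 60/6 = 10; σ²_F = ((19−5)/6)² = 5.444
te_G = (8 + 4·13 + 24)/6 = 84/6 = 14; σ²_G = ((24−8)/6)² = 7.111
te_H = (9 + 4·11 + 25)/6 = 78/6 = 13; σ²_H = ((25−9)/6)² = 7.111
te_I = (7 + 4·12 + 17)/6 = 72/6 = 12; σ²_I = ((17−7)/6)² = 2.778
te_J = (6 + 4·11 + 16)/6 = 66/6 = 11; σ²_J = ((16−6)/6)² = 2.778

Forward pass:
ES_A = 0; EF_A = 7
ES_B = 0; EF_B = 14
ES_C = 7; EF_C = 7+13 = 20
ES_D = 7; EF_D = 7+6 = 13
ES_E = 14; EF_E = 14+5 = 19
ES_F = max(EF_A=7, EF_B=14) = 14; EF_F = 14+10 = 24
ES_G = 24; EF_G = 24+14 = 38
ES_H = max(EF_C=20, EF_F=24) = 24; EF_H = 24+13 = 37
ES_I = max(EF_A=7, EF_D=13) = 13; EF_I = 13+12 = 25
ES_J = max(EF_C=20, EF_E=19, EF_G=38, EF_H=37, EF_I=25) = 38; EF_J = 38+11 = 49
Expected project duration μ = 49 weeks. Critical path: B → F → G → J.

Variance along critical path = 1.778 + 5.444 + 7.111 + 2.778 = 17.111; σ = √17.111 = 4.137 weeks.
Z = (56 − 49) / 4.137 = 1.692
P(T ≤ 56) = Φ(1.692) ≈ 0.955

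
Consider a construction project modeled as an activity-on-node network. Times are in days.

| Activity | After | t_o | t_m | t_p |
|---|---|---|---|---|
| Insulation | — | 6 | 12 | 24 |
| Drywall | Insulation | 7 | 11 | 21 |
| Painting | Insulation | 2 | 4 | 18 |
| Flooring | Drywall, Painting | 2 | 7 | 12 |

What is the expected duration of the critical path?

te_Insulation = (6 + 4·12 + 24)/6 = 78/6 = 13
te_Drywall = (7 + 4·11 + 21)/6 = 72/6 = 12
te_Painting = (2 + 4·4 + 18)/6 = 36/6 = 6
te_Flooring = (2 + 4·7 + 12)/6 = 42/6 = 7

Forward pass:
ES_Insulation = 0; EF_Insulation = 13
ES_Drywall = 13; EF_Drywall = 13+12 = 25
ES_Painting = 13; EF_Painting = 13+6 = 19
ES_Flooring = max(EF_Drywall=25, EF_Painting=19) = 25; EF_Flooring = 25+7 = 32
Expected project duration μ = 32 days. Critical path: Insulation → Drywall → Flooring.

32 days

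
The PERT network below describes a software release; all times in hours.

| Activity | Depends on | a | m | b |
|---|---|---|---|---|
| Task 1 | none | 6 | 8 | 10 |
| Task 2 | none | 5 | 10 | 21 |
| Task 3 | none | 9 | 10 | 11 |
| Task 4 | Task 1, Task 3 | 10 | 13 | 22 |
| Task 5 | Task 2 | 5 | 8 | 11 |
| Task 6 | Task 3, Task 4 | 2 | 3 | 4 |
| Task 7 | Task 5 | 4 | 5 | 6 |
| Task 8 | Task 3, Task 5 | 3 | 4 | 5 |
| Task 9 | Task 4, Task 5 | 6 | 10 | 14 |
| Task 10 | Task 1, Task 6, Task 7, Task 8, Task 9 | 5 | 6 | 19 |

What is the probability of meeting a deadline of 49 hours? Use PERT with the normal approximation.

0.981

te_Task 1 = (6 + 4·8 + 10)/6 = 48/6 = 8; σ²_Task 1 = ((10−6)/6)² = 0.444
te_Task 2 = (5 + 4·10 + 21)/6 = 66/6 = 11; σ²_Task 2 = ((21−5)/6)² = 7.111
te_Task 3 = (9 + 4·10 + 11)/6 = 60/6 = 10; σ²_Task 3 = ((11−9)/6)² = 0.111
te_Task 4 = (10 + 4·13 + 22)/6 = 84/6 = 14; σ²_Task 4 = ((22−10)/6)² = 4.000
te_Task 5 = (5 + 4·8 + 11)/6 = 48/6 = 8; σ²_Task 5 = ((11−5)/6)² = 1.000
te_Task 6 = (2 + 4·3 + 4)/6 = 18/6 = 3; σ²_Task 6 = ((4−2)/6)² = 0.111
te_Task 7 = (4 + 4·5 + 6)/6 = 30/6 = 5; σ²_Task 7 = ((6−4)/6)² = 0.111
te_Task 8 = (3 + 4·4 + 5)/6 = 24/6 = 4; σ²_Task 8 = ((5−3)/6)² = 0.111
te_Task 9 = (6 + 4·10 + 14)/6 = 60/6 = 10; σ²_Task 9 = ((14−6)/6)² = 1.778
te_Task 10 = (5 + 4·6 + 19)/6 = 48/6 = 8; σ²_Task 10 = ((19−5)/6)² = 5.444

Forward pass:
ES_Task 1 = 0; EF_Task 1 = 8
ES_Task 2 = 0; EF_Task 2 = 11
ES_Task 3 = 0; EF_Task 3 = 10
ES_Task 4 = max(EF_Task 1=8, EF_Task 3=10) = 10; EF_Task 4 = 10+14 = 24
ES_Task 5 = 11; EF_Task 5 = 11+8 = 19
ES_Task 6 = max(EF_Task 3=10, EF_Task 4=24) = 24; EF_Task 6 = 24+3 = 27
ES_Task 7 = 19; EF_Task 7 = 19+5 = 24
ES_Task 8 = max(EF_Task 3=10, EF_Task 5=19) = 19; EF_Task 8 = 19+4 = 23
ES_Task 9 = max(EF_Task 4=24, EF_Task 5=19) = 24; EF_Task 9 = 24+10 = 34
ES_Task 10 = max(EF_Task 1=8, EF_Task 6=27, EF_Task 7=24, EF_Task 8=23, EF_Task 9=34) = 34; EF_Task 10 = 34+8 = 42
Expected project duration μ = 42 hours. Critical path: Task 3 → Task 4 → Task 9 → Task 10.

Variance along critical path = 0.111 + 4.000 + 1.778 + 5.444 = 11.333; σ = √11.333 = 3.367 hours.
Z = (49 − 42) / 3.367 = 2.079
P(T ≤ 49) = Φ(2.079) ≈ 0.981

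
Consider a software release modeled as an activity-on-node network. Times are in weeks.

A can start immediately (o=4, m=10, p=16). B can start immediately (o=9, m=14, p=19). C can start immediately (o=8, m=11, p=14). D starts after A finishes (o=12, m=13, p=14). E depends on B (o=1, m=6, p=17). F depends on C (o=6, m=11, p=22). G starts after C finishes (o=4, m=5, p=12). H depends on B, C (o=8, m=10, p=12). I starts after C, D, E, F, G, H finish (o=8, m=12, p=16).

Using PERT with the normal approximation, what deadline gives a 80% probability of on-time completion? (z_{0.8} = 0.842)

te_A = (4 + 4·10 + 16)/6 = 60/6 = 10; σ²_A = ((16−4)/6)² = 4.000
te_B = (9 + 4·14 + 19)/6 = 84/6 = 14; σ²_B = ((19−9)/6)² = 2.778
te_C = (8 + 4·11 + 14)/6 = 66/6 = 11; σ²_C = ((14−8)/6)² = 1.000
te_D = (12 + 4·13 + 14)/6 = 78/6 = 13; σ²_D = ((14−12)/6)² = 0.111
te_E = (1 + 4·6 + 17)/6 = 42/6 = 7; σ²_E = ((17−1)/6)² = 7.111
te_F = (6 + 4·11 + 22)/6 = 72/6 = 12; σ²_F = ((22−6)/6)² = 7.111
te_G = (4 + 4·5 + 12)/6 = 36/6 = 6; σ²_G = ((12−4)/6)² = 1.778
te_H = (8 + 4·10 + 12)/6 = 60/6 = 10; σ²_H = ((12−8)/6)² = 0.444
te_I = (8 + 4·12 + 16)/6 = 72/6 = 12; σ²_I = ((16−8)/6)² = 1.778

Forward pass:
ES_A = 0; EF_A = 10
ES_B = 0; EF_B = 14
ES_C = 0; EF_C = 11
ES_D = 10; EF_D = 10+13 = 23
ES_E = 14; EF_E = 14+7 = 21
ES_F = 11; EF_F = 11+12 = 23
ES_G = 11; EF_G = 11+6 = 17
ES_H = max(EF_B=14, EF_C=11) = 14; EF_H = 14+10 = 24
ES_I = max(EF_C=11, EF_D=23, EF_E=21, EF_F=23, EF_G=17, EF_H=24) = 24; EF_I = 24+12 = 36
Expected project duration μ = 36 weeks. Critical path: B → H → I.

Variance along critical path = 2.778 + 0.444 + 1.778 = 5.000; σ = 2.236 weeks.
D = μ + z·σ = 36 + 0.842·2.236 = 37.9 weeks

37.9 weeks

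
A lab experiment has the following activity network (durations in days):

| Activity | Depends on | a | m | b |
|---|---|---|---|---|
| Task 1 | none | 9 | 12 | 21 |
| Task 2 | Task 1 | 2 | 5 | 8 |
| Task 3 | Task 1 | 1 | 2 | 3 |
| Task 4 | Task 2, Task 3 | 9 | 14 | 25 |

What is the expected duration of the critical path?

33 days

te_Task 1 = (9 + 4·12 + 21)/6 = 78/6 = 13
te_Task 2 = (2 + 4·5 + 8)/6 = 30/6 = 5
te_Task 3 = (1 + 4·2 + 3)/6 = 12/6 = 2
te_Task 4 = (9 + 4·14 + 25)/6 = 90/6 = 15

Forward pass:
ES_Task 1 = 0; EF_Task 1 = 13
ES_Task 2 = 13; EF_Task 2 = 13+5 = 18
ES_Task 3 = 13; EF_Task 3 = 13+2 = 15
ES_Task 4 = max(EF_Task 2=18, EF_Task 3=15) = 18; EF_Task 4 = 18+15 = 33
Expected project duration μ = 33 days. Critical path: Task 1 → Task 2 → Task 4.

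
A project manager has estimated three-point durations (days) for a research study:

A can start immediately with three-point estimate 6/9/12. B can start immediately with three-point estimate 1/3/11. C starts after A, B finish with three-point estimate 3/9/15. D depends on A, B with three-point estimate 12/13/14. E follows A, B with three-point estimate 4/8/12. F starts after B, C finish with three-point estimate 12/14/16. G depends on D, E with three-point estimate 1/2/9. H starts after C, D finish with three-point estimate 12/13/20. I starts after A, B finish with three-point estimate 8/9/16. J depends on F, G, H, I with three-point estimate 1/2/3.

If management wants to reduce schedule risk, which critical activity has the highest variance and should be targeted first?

te_A = (6 + 4·9 + 12)/6 = 54/6 = 9; σ²_A = ((12−6)/6)² = 1.000
te_B = (1 + 4·3 + 11)/6 = 24/6 = 4; σ²_B = ((11−1)/6)² = 2.778
te_C = (3 + 4·9 + 15)/6 = 54/6 = 9; σ²_C = ((15−3)/6)² = 4.000
te_D = (12 + 4·13 + 14)/6 = 78/6 = 13; σ²_D = ((14−12)/6)² = 0.111
te_E = (4 + 4·8 + 12)/6 = 48/6 = 8; σ²_E = ((12−4)/6)² = 1.778
te_F = (12 + 4·14 + 16)/6 = 84/6 = 14; σ²_F = ((16−12)/6)² = 0.444
te_G = (1 + 4·2 + 9)/6 = 18/6 = 3; σ²_G = ((9−1)/6)² = 1.778
te_H = (12 + 4·13 + 20)/6 = 84/6 = 14; σ²_H = ((20−12)/6)² = 1.778
te_I = (8 + 4·9 + 16)/6 = 60/6 = 10; σ²_I = ((16−8)/6)² = 1.778
te_J = (1 + 4·2 + 3)/6 = 12/6 = 2; σ²_J = ((3−1)/6)² = 0.111

Forward pass:
ES_A = 0; EF_A = 9
ES_B = 0; EF_B = 4
ES_C = max(EF_A=9, EF_B=4) = 9; EF_C = 9+9 = 18
ES_D = max(EF_A=9, EF_B=4) = 9; EF_D = 9+13 = 22
ES_E = max(EF_A=9, EF_B=4) = 9; EF_E = 9+8 = 17
ES_F = max(EF_B=4, EF_C=18) = 18; EF_F = 18+14 = 32
ES_G = max(EF_D=22, EF_E=17) = 22; EF_G = 22+3 = 25
ES_H = max(EF_C=18, EF_D=22) = 22; EF_H = 22+14 = 36
ES_I = max(EF_A=9, EF_B=4) = 9; EF_I = 9+10 = 19
ES_J = max(EF_F=32, EF_G=25, EF_H=36, EF_I=19) = 36; EF_J = 36+2 = 38
Expected project duration μ = 38 days. Critical path: A → D → H → J.

Variances on critical path: σ²_A=1.000, σ²_D=0.111, σ²_H=1.778, σ²_J=0.111.
Largest is σ²_H = 1.778.

H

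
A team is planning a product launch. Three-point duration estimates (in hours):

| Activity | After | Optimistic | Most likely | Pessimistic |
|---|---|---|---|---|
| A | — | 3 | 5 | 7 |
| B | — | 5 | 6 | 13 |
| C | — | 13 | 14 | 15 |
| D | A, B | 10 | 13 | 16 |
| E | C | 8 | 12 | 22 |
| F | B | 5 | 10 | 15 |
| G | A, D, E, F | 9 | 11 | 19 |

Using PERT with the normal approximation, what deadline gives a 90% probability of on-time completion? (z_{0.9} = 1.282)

42.7 hours

te_A = (3 + 4·5 + 7)/6 = 30/6 = 5; σ²_A = ((7−3)/6)² = 0.444
te_B = (5 + 4·6 + 13)/6 = 42/6 = 7; σ²_B = ((13−5)/6)² = 1.778
te_C = (13 + 4·14 + 15)/6 = 84/6 = 14; σ²_C = ((15−13)/6)² = 0.111
te_D = (10 + 4·13 + 16)/6 = 78/6 = 13; σ²_D = ((16−10)/6)² = 1.000
te_E = (8 + 4·12 + 22)/6 = 78/6 = 13; σ²_E = ((22−8)/6)² = 5.444
te_F = (5 + 4·10 + 15)/6 = 60/6 = 10; σ²_F = ((15−5)/6)² = 2.778
te_G = (9 + 4·11 + 19)/6 = 72/6 = 12; σ²_G = ((19−9)/6)² = 2.778

Forward pass:
ES_A = 0; EF_A = 5
ES_B = 0; EF_B = 7
ES_C = 0; EF_C = 14
ES_D = max(EF_A=5, EF_B=7) = 7; EF_D = 7+13 = 20
ES_E = 14; EF_E = 14+13 = 27
ES_F = 7; EF_F = 7+10 = 17
ES_G = max(EF_A=5, EF_D=20, EF_E=27, EF_F=17) = 27; EF_G = 27+12 = 39
Expected project duration μ = 39 hours. Critical path: C → E → G.

Variance along critical path = 0.111 + 5.444 + 2.778 = 8.333; σ = 2.887 hours.
D = μ + z·σ = 39 + 1.282·2.887 = 42.7 hours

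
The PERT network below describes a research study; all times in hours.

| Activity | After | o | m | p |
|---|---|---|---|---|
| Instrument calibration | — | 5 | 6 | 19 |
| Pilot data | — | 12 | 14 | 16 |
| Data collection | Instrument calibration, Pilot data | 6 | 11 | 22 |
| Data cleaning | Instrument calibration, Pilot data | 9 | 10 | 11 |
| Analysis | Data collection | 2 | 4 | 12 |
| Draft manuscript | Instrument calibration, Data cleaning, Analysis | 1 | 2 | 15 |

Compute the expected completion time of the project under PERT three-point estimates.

35 hours

te_Instrument calibration = (5 + 4·6 + 19)/6 = 48/6 = 8
te_Pilot data = (12 + 4·14 + 16)/6 = 84/6 = 14
te_Data collection = (6 + 4·11 + 22)/6 = 72/6 = 12
te_Data cleaning = (9 + 4·10 + 11)/6 = 60/6 = 10
te_Analysis = (2 + 4·4 + 12)/6 = 30/6 = 5
te_Draft manuscript = (1 + 4·2 + 15)/6 = 24/6 = 4

Forward pass:
ES_Instrument calibration = 0; EF_Instrument calibration = 8
ES_Pilot data = 0; EF_Pilot data = 14
ES_Data collection = max(EF_Instrument calibration=8, EF_Pilot data=14) = 14; EF_Data collection = 14+12 = 26
ES_Data cleaning = max(EF_Instrument calibration=8, EF_Pilot data=14) = 14; EF_Data cleaning = 14+10 = 24
ES_Analysis = 26; EF_Analysis = 26+5 = 31
ES_Draft manuscript = max(EF_Instrument calibration=8, EF_Data cleaning=24, EF_Analysis=31) = 31; EF_Draft manuscript = 31+4 = 35
Expected project duration μ = 35 hours. Critical path: Pilot data → Data collection → Analysis → Draft manuscript.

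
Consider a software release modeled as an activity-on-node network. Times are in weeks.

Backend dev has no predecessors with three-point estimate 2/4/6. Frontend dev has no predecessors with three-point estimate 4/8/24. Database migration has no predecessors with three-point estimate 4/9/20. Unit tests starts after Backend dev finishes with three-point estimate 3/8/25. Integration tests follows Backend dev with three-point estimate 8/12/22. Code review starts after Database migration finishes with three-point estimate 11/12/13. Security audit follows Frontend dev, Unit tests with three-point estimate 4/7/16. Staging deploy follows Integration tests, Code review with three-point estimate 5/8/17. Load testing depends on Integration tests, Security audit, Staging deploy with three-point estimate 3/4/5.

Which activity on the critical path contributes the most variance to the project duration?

te_Backend dev = (2 + 4·4 + 6)/6 = 24/6 = 4; σ²_Backend dev = ((6−2)/6)² = 0.444
te_Frontend dev = (4 + 4·8 + 24)/6 = 60/6 = 10; σ²_Frontend dev = ((24−4)/6)² = 11.111
te_Database migration = (4 + 4·9 + 20)/6 = 60/6 = 10; σ²_Database migration = ((20−4)/6)² = 7.111
te_Unit tests = (3 + 4·8 + 25)/6 = 60/6 = 10; σ²_Unit tests = ((25−3)/6)² = 13.444
te_Integration tests = (8 + 4·12 + 22)/6 = 78/6 = 13; σ²_Integration tests = ((22−8)/6)² = 5.444
te_Code review = (11 + 4·12 + 13)/6 = 72/6 = 12; σ²_Code review = ((13−11)/6)² = 0.111
te_Security audit = (4 + 4·7 + 16)/6 = 48/6 = 8; σ²_Security audit = ((16−4)/6)² = 4.000
te_Staging deploy = (5 + 4·8 + 17)/6 = 54/6 = 9; σ²_Staging deploy = ((17−5)/6)² = 4.000
te_Load testing = (3 + 4·4 + 5)/6 = 24/6 = 4; σ²_Load testing = ((5−3)/6)² = 0.111

Forward pass:
ES_Backend dev = 0; EF_Backend dev = 4
ES_Frontend dev = 0; EF_Frontend dev = 10
ES_Database migration = 0; EF_Database migration = 10
ES_Unit tests = 4; EF_Unit tests = 4+10 = 14
ES_Integration tests = 4; EF_Integration tests = 4+13 = 17
ES_Code review = 10; EF_Code review = 10+12 = 22
ES_Security audit = max(EF_Frontend dev=10, EF_Unit tests=14) = 14; EF_Security audit = 14+8 = 22
ES_Staging deploy = max(EF_Integration tests=17, EF_Code review=22) = 22; EF_Staging deploy = 22+9 = 31
ES_Load testing = max(EF_Integration tests=17, EF_Security audit=22, EF_Staging deploy=31) = 31; EF_Load testing = 31+4 = 35
Expected project duration μ = 35 weeks. Critical path: Database migration → Code review → Staging deploy → Load testing.

Variances on critical path: σ²_Database migration=7.111, σ²_Code review=0.111, σ²_Staging deploy=4.000, σ²_Load testing=0.111.
Largest is σ²_Database migration = 7.111.

Database migration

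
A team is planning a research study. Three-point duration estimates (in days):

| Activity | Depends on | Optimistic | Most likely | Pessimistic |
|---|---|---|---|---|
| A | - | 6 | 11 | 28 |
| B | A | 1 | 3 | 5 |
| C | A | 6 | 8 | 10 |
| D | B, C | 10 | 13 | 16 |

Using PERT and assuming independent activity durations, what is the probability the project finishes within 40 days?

te_A = (6 + 4·11 + 28)/6 = 78/6 = 13; σ²_A = ((28−6)/6)² = 13.444
te_B = (1 + 4·3 + 5)/6 = 18/6 = 3; σ²_B = ((5−1)/6)² = 0.444
te_C = (6 + 4·8 + 10)/6 = 48/6 = 8; σ²_C = ((10−6)/6)² = 0.444
te_D = (10 + 4·13 + 16)/6 = 78/6 = 13; σ²_D = ((16−10)/6)² = 1.000

Forward pass:
ES_A = 0; EF_A = 13
ES_B = 13; EF_B = 13+3 = 16
ES_C = 13; EF_C = 13+8 = 21
ES_D = max(EF_B=16, EF_C=21) = 21; EF_D = 21+13 = 34
Expected project duration μ = 34 days. Critical path: A → C → D.

Variance along critical path = 13.444 + 0.444 + 1.000 = 14.889; σ = √14.889 = 3.859 days.
Z = (40 − 34) / 3.859 = 1.555
P(T ≤ 40) = Φ(1.555) ≈ 0.940

0.940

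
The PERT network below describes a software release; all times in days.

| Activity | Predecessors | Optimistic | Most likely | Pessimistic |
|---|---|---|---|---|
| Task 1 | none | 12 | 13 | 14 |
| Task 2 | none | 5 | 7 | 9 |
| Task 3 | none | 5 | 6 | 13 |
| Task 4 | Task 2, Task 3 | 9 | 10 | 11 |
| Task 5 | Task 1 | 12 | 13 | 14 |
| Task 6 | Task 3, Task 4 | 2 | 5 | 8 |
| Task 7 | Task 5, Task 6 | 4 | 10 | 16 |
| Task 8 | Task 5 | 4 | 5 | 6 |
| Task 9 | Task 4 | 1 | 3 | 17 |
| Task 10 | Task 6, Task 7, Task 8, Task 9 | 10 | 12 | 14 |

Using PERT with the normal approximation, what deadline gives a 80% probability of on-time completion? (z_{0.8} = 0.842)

49.8 days

te_Task 1 = (12 + 4·13 + 14)/6 = 78/6 = 13; σ²_Task 1 = ((14−12)/6)² = 0.111
te_Task 2 = (5 + 4·7 + 9)/6 = 42/6 = 7; σ²_Task 2 = ((9−5)/6)² = 0.444
te_Task 3 = (5 + 4·6 + 13)/6 = 42/6 = 7; σ²_Task 3 = ((13−5)/6)² = 1.778
te_Task 4 = (9 + 4·10 + 11)/6 = 60/6 = 10; σ²_Task 4 = ((11−9)/6)² = 0.111
te_Task 5 = (12 + 4·13 + 14)/6 = 78/6 = 13; σ²_Task 5 = ((14−12)/6)² = 0.111
te_Task 6 = (2 + 4·5 + 8)/6 = 30/6 = 5; σ²_Task 6 = ((8−2)/6)² = 1.000
te_Task 7 = (4 + 4·10 + 16)/6 = 60/6 = 10; σ²_Task 7 = ((16−4)/6)² = 4.000
te_Task 8 = (4 + 4·5 + 6)/6 = 30/6 = 5; σ²_Task 8 = ((6−4)/6)² = 0.111
te_Task 9 = (1 + 4·3 + 17)/6 = 30/6 = 5; σ²_Task 9 = ((17−1)/6)² = 7.111
te_Task 10 = (10 + 4·12 + 14)/6 = 72/6 = 12; σ²_Task 10 = ((14−10)/6)² = 0.444

Forward pass:
ES_Task 1 = 0; EF_Task 1 = 13
ES_Task 2 = 0; EF_Task 2 = 7
ES_Task 3 = 0; EF_Task 3 = 7
ES_Task 4 = max(EF_Task 2=7, EF_Task 3=7) = 7; EF_Task 4 = 7+10 = 17
ES_Task 5 = 13; EF_Task 5 = 13+13 = 26
ES_Task 6 = max(EF_Task 3=7, EF_Task 4=17) = 17; EF_Task 6 = 17+5 = 22
ES_Task 7 = max(EF_Task 5=26, EF_Task 6=22) = 26; EF_Task 7 = 26+10 = 36
ES_Task 8 = 26; EF_Task 8 = 26+5 = 31
ES_Task 9 = 17; EF_Task 9 = 17+5 = 22
ES_Task 10 = max(EF_Task 6=22, EF_Task 7=36, EF_Task 8=31, EF_Task 9=22) = 36; EF_Task 10 = 36+12 = 48
Expected project duration μ = 48 days. Critical path: Task 1 → Task 5 → Task 7 → Task 10.

Variance along critical path = 0.111 + 0.111 + 4.000 + 0.444 = 4.667; σ = 2.160 days.
D = μ + z·σ = 48 + 0.842·2.160 = 49.8 days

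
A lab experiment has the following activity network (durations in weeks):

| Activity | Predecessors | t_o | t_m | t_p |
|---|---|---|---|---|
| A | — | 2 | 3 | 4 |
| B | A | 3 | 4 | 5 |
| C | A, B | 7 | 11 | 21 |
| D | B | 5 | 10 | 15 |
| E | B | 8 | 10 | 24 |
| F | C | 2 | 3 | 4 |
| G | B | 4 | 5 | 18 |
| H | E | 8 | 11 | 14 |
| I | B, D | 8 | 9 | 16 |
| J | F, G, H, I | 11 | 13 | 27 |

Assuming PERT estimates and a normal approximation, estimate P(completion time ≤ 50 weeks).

0.898

te_A = (2 + 4·3 + 4)/6 = 18/6 = 3; σ²_A = ((4−2)/6)² = 0.111
te_B = (3 + 4·4 + 5)/6 = 24/6 = 4; σ²_B = ((5−3)/6)² = 0.111
te_C = (7 + 4·11 + 21)/6 = 72/6 = 12; σ²_C = ((21−7)/6)² = 5.444
te_D = (5 + 4·10 + 15)/6 = 60/6 = 10; σ²_D = ((15−5)/6)² = 2.778
te_E = (8 + 4·10 + 24)/6 = 72/6 = 12; σ²_E = ((24−8)/6)² = 7.111
te_F = (2 + 4·3 + 4)/6 = 18/6 = 3; σ²_F = ((4−2)/6)² = 0.111
te_G = (4 + 4·5 + 18)/6 = 42/6 = 7; σ²_G = ((18−4)/6)² = 5.444
te_H = (8 + 4·11 + 14)/6 = 66/6 = 11; σ²_H = ((14−8)/6)² = 1.000
te_I = (8 + 4·9 + 16)/6 = 60/6 = 10; σ²_I = ((16−8)/6)² = 1.778
te_J = (11 + 4·13 + 27)/6 = 90/6 = 15; σ²_J = ((27−11)/6)² = 7.111

Forward pass:
ES_A = 0; EF_A = 3
ES_B = 3; EF_B = 3+4 = 7
ES_C = max(EF_A=3, EF_B=7) = 7; EF_C = 7+12 = 19
ES_D = 7; EF_D = 7+10 = 17
ES_E = 7; EF_E = 7+12 = 19
ES_F = 19; EF_F = 19+3 = 22
ES_G = 7; EF_G = 7+7 = 14
ES_H = 19; EF_H = 19+11 = 30
ES_I = max(EF_B=7, EF_D=17) = 17; EF_I = 17+10 = 27
ES_J = max(EF_F=22, EF_G=14, EF_H=30, EF_I=27) = 30; EF_J = 30+15 = 45
Expected project duration μ = 45 weeks. Critical path: A → B → E → H → J.

Variance along critical path = 0.111 + 0.111 + 7.111 + 1.000 + 7.111 = 15.444; σ = √15.444 = 3.930 weeks.
Z = (50 − 45) / 3.930 = 1.272
P(T ≤ 50) = Φ(1.272) ≈ 0.898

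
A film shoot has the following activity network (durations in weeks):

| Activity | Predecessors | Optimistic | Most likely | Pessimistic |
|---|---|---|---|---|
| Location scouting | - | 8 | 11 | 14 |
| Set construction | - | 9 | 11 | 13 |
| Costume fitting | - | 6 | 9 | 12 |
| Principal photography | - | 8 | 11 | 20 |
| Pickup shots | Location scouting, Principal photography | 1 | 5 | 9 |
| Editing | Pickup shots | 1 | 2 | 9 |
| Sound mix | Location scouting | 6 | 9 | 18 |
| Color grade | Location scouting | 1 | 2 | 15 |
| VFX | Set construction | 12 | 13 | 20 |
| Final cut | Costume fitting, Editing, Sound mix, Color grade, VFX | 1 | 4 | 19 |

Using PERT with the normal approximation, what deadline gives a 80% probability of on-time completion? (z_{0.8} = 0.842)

te_Location scouting = (8 + 4·11 + 14)/6 = 66/6 = 11; σ²_Location scouting = ((14−8)/6)² = 1.000
te_Set construction = (9 + 4·11 + 13)/6 = 66/6 = 11; σ²_Set construction = ((13−9)/6)² = 0.444
te_Costume fitting = (6 + 4·9 + 12)/6 = 54/6 = 9; σ²_Costume fitting = ((12−6)/6)² = 1.000
te_Principal photography = (8 + 4·11 + 20)/6 = 72/6 = 12; σ²_Principal photography = ((20−8)/6)² = 4.000
te_Pickup shots = (1 + 4·5 + 9)/6 = 30/6 = 5; σ²_Pickup shots = ((9−1)/6)² = 1.778
te_Editing = (1 + 4·2 + 9)/6 = 18/6 = 3; σ²_Editing = ((9−1)/6)² = 1.778
te_Sound mix = (6 + 4·9 + 18)/6 = 60/6 = 10; σ²_Sound mix = ((18−6)/6)² = 4.000
te_Color grade = (1 + 4·2 + 15)/6 = 24/6 = 4; σ²_Color grade = ((15−1)/6)² = 5.444
te_VFX = (12 + 4·13 + 20)/6 = 84/6 = 14; σ²_VFX = ((20−12)/6)² = 1.778
te_Final cut = (1 + 4·4 + 19)/6 = 36/6 = 6; σ²_Final cut = ((19−1)/6)² = 9.000

Forward pass:
ES_Location scouting = 0; EF_Location scouting = 11
ES_Set construction = 0; EF_Set construction = 11
ES_Costume fitting = 0; EF_Costume fitting = 9
ES_Principal photography = 0; EF_Principal photography = 12
ES_Pickup shots = max(EF_Location scouting=11, EF_Principal photography=12) = 12; EF_Pickup shots = 12+5 = 17
ES_Editing = 17; EF_Editing = 17+3 = 20
ES_Sound mix = 11; EF_Sound mix = 11+10 = 21
ES_Color grade = 11; EF_Color grade = 11+4 = 15
ES_VFX = 11; EF_VFX = 11+14 = 25
ES_Final cut = max(EF_Costume fitting=9, EF_Editing=20, EF_Sound mix=21, EF_Color grade=15, EF_VFX=25) = 25; EF_Final cut = 25+6 = 31
Expected project duration μ = 31 weeks. Critical path: Set construction → VFX → Final cut.

Variance along critical path = 0.444 + 1.778 + 9.000 = 11.222; σ = 3.350 weeks.
D = μ + z·σ = 31 + 0.842·3.350 = 33.8 weeks

33.8 weeks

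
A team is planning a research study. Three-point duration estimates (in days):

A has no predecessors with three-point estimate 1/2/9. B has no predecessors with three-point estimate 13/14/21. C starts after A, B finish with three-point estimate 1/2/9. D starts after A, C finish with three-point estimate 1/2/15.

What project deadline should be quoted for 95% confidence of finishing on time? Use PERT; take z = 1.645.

26.9 days

te_A = (1 + 4·2 + 9)/6 = 18/6 = 3; σ²_A = ((9−1)/6)² = 1.778
te_B = (13 + 4·14 + 21)/6 = 90/6 = 15; σ²_B = ((21−13)/6)² = 1.778
te_C = (1 + 4·2 + 9)/6 = 18/6 = 3; σ²_C = ((9−1)/6)² = 1.778
te_D = (1 + 4·2 + 15)/6 = 24/6 = 4; σ²_D = ((15−1)/6)² = 5.444

Forward pass:
ES_A = 0; EF_A = 3
ES_B = 0; EF_B = 15
ES_C = max(EF_A=3, EF_B=15) = 15; EF_C = 15+3 = 18
ES_D = max(EF_A=3, EF_C=18) = 18; EF_D = 18+4 = 22
Expected project duration μ = 22 days. Critical path: B → C → D.

Variance along critical path = 1.778 + 1.778 + 5.444 = 9.000; σ = 3.000 days.
D = μ + z·σ = 22 + 1.645·3.000 = 26.9 days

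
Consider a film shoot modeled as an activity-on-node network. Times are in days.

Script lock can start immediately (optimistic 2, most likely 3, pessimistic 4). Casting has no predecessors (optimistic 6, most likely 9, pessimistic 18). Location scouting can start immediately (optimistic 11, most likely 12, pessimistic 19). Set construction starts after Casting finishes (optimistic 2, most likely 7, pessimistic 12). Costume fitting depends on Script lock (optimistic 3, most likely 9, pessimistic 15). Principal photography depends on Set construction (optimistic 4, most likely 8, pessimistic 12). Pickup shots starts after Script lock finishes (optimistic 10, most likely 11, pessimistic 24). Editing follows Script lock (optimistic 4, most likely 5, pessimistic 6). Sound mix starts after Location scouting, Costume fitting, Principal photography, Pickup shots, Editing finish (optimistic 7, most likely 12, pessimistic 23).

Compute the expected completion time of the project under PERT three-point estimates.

38 days

te_Script lock = (2 + 4·3 + 4)/6 = 18/6 = 3
te_Casting = (6 + 4·9 + 18)/6 = 60/6 = 10
te_Location scouting = (11 + 4·12 + 19)/6 = 78/6 = 13
te_Set construction = (2 + 4·7 + 12)/6 = 42/6 = 7
te_Costume fitting = (3 + 4·9 + 15)/6 = 54/6 = 9
te_Principal photography = (4 + 4·8 + 12)/6 = 48/6 = 8
te_Pickup shots = (10 + 4·11 + 24)/6 = 78/6 = 13
te_Editing = (4 + 4·5 + 6)/6 = 30/6 = 5
te_Sound mix = (7 + 4·12 + 23)/6 = 78/6 = 13

Forward pass:
ES_Script lock = 0; EF_Script lock = 3
ES_Casting = 0; EF_Casting = 10
ES_Location scouting = 0; EF_Location scouting = 13
ES_Set construction = 10; EF_Set construction = 10+7 = 17
ES_Costume fitting = 3; EF_Costume fitting = 3+9 = 12
ES_Principal photography = 17; EF_Principal photography = 17+8 = 25
ES_Pickup shots = 3; EF_Pickup shots = 3+13 = 16
ES_Editing = 3; EF_Editing = 3+5 = 8
ES_Sound mix = max(EF_Location scouting=13, EF_Costume fitting=12, EF_Principal photography=25, EF_Pickup shots=16, EF_Editing=8) = 25; EF_Sound mix = 25+13 = 38
Expected project duration μ = 38 days. Critical path: Casting → Set construction → Principal photography → Sound mix.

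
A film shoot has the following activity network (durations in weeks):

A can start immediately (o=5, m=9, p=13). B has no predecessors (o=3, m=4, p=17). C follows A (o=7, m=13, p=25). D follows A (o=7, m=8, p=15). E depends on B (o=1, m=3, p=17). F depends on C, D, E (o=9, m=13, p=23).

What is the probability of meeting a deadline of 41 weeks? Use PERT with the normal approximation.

te_A = (5 + 4·9 + 13)/6 = 54/6 = 9; σ²_A = ((13−5)/6)² = 1.778
te_B = (3 + 4·4 + 17)/6 = 36/6 = 6; σ²_B = ((17−3)/6)² = 5.444
te_C = (7 + 4·13 + 25)/6 = 84/6 = 14; σ²_C = ((25−7)/6)² = 9.000
te_D = (7 + 4·8 + 15)/6 = 54/6 = 9; σ²_D = ((15−7)/6)² = 1.778
te_E = (1 + 4·3 + 17)/6 = 30/6 = 5; σ²_E = ((17−1)/6)² = 7.111
te_F = (9 + 4·13 + 23)/6 = 84/6 = 14; σ²_F = ((23−9)/6)² = 5.444

Forward pass:
ES_A = 0; EF_A = 9
ES_B = 0; EF_B = 6
ES_C = 9; EF_C = 9+14 = 23
ES_D = 9; EF_D = 9+9 = 18
ES_E = 6; EF_E = 6+5 = 11
ES_F = max(EF_C=23, EF_D=18, EF_E=11) = 23; EF_F = 23+14 = 37
Expected project duration μ = 37 weeks. Critical path: A → C → F.

Variance along critical path = 1.778 + 9.000 + 5.444 = 16.222; σ = √16.222 = 4.028 weeks.
Z = (41 − 37) / 4.028 = 0.993
P(T ≤ 41) = Φ(0.993) ≈ 0.840

0.840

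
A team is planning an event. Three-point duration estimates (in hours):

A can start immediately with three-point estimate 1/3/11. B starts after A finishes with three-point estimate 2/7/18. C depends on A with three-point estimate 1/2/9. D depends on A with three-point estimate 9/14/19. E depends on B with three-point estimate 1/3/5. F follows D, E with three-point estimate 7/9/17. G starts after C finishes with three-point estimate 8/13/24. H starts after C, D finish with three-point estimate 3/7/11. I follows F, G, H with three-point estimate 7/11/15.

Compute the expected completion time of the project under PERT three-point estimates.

39 hours

te_A = (1 + 4·3 + 11)/6 = 24/6 = 4
te_B = (2 + 4·7 + 18)/6 = 48/6 = 8
te_C = (1 + 4·2 + 9)/6 = 18/6 = 3
te_D = (9 + 4·14 + 19)/6 = 84/6 = 14
te_E = (1 + 4·3 + 5)/6 = 18/6 = 3
te_F = (7 + 4·9 + 17)/6 = 60/6 = 10
te_G = (8 + 4·13 + 24)/6 = 84/6 = 14
te_H = (3 + 4·7 + 11)/6 = 42/6 = 7
te_I = (7 + 4·11 + 15)/6 = 66/6 = 11

Forward pass:
ES_A = 0; EF_A = 4
ES_B = 4; EF_B = 4+8 = 12
ES_C = 4; EF_C = 4+3 = 7
ES_D = 4; EF_D = 4+14 = 18
ES_E = 12; EF_E = 12+3 = 15
ES_F = max(EF_D=18, EF_E=15) = 18; EF_F = 18+10 = 28
ES_G = 7; EF_G = 7+14 = 21
ES_H = max(EF_C=7, EF_D=18) = 18; EF_H = 18+7 = 25
ES_I = max(EF_F=28, EF_G=21, EF_H=25) = 28; EF_I = 28+11 = 39
Expected project duration μ = 39 hours. Critical path: A → D → F → I.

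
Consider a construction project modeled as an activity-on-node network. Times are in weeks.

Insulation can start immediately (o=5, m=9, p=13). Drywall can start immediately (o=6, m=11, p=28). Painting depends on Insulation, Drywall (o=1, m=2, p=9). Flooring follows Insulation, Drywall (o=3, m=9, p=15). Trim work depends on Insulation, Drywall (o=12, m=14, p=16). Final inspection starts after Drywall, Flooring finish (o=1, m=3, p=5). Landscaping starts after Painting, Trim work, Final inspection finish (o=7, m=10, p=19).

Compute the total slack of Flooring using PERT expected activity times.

te_Insulation = (5 + 4·9 + 13)/6 = 54/6 = 9
te_Drywall = (6 + 4·11 + 28)/6 = 78/6 = 13
te_Painting = (1 + 4·2 + 9)/6 = 18/6 = 3
te_Flooring = (3 + 4·9 + 15)/6 = 54/6 = 9
te_Trim work = (12 + 4·14 + 16)/6 = 84/6 = 14
te_Final inspection = (1 + 4·3 + 5)/6 = 18/6 = 3
te_Landscaping = (7 + 4·10 + 19)/6 = 66/6 = 11

Forward pass:
ES_Insulation = 0; EF_Insulation = 9
ES_Drywall = 0; EF_Drywall = 13
ES_Painting = max(EF_Insulation=9, EF_Drywall=13) = 13; EF_Painting = 13+3 = 16
ES_Flooring = max(EF_Insulation=9, EF_Drywall=13) = 13; EF_Flooring = 13+9 = 22
ES_Trim work = max(EF_Insulation=9, EF_Drywall=13) = 13; EF_Trim work = 13+14 = 27
ES_Final inspection = max(EF_Drywall=13, EF_Flooring=22) = 22; EF_Final inspection = 22+3 = 25
ES_Landscaping = max(EF_Painting=16, EF_Trim work=27, EF_Final inspection=25) = 27; EF_Landscaping = 27+11 = 38
Expected project duration μ = 38 weeks. Critical path: Drywall → Trim work → Landscaping.

Backward pass:
LF_Landscaping = 38; LS_Landscaping = 38−11 = 27
LF_Final inspection = LS_Landscaping = 27; LS_Final inspection = 27−3 = 24
LF_Trim work = LS_Landscaping = 27; LS_Trim work = 27−14 = 13
LF_Flooring = LS_Final inspection = 24; LS_Flooring = 24−9 = 15
LF_Painting = LS_Landscaping = 27; LS_Painting = 27−3 = 24
LF_Drywall = min(LS_Painting=24, LS_Flooring=15, LS_Trim work=13, LS_Final inspection=24) = 13; LS_Drywall = 13−13 = 0
LF_Insulation = min(LS_Painting=24, LS_Flooring=15, LS_Trim work=13) = 13; LS_Insulation = 13−9 = 4
Slack_Flooring = LS_Flooring − ES_Flooring = 15 − 13 = 2

2 weeks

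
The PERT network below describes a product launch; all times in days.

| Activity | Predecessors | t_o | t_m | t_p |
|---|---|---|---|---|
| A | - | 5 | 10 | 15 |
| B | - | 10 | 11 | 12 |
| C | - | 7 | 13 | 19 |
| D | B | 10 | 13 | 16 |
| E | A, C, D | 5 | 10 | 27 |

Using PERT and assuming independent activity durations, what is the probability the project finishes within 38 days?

te_A = (5 + 4·10 + 15)/6 = 60/6 = 10; σ²_A = ((15−5)/6)² = 2.778
te_B = (10 + 4·11 + 12)/6 = 66/6 = 11; σ²_B = ((12−10)/6)² = 0.111
te_C = (7 + 4·13 + 19)/6 = 78/6 = 13; σ²_C = ((19−7)/6)² = 4.000
te_D = (10 + 4·13 + 16)/6 = 78/6 = 13; σ²_D = ((16−10)/6)² = 1.000
te_E = (5 + 4·10 + 27)/6 = 72/6 = 12; σ²_E = ((27−5)/6)² = 13.444

Forward pass:
ES_A = 0; EF_A = 10
ES_B = 0; EF_B = 11
ES_C = 0; EF_C = 13
ES_D = 11; EF_D = 11+13 = 24
ES_E = max(EF_A=10, EF_C=13, EF_D=24) = 24; EF_E = 24+12 = 36
Expected project duration μ = 36 days. Critical path: B → D → E.

Variance along critical path = 0.111 + 1.000 + 13.444 = 14.556; σ = √14.556 = 3.815 days.
Z = (38 − 36) / 3.815 = 0.524
P(T ≤ 38) = Φ(0.524) ≈ 0.700

0.700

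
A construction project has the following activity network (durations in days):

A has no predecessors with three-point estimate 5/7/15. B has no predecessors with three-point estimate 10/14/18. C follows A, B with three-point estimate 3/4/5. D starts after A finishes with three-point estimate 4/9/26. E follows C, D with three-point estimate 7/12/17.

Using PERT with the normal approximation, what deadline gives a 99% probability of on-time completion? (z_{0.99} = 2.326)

te_A = (5 + 4·7 + 15)/6 = 48/6 = 8; σ²_A = ((15−5)/6)² = 2.778
te_B = (10 + 4·14 + 18)/6 = 84/6 = 14; σ²_B = ((18−10)/6)² = 1.778
te_C = (3 + 4·4 + 5)/6 = 24/6 = 4; σ²_C = ((5−3)/6)² = 0.111
te_D = (4 + 4·9 + 26)/6 = 66/6 = 11; σ²_D = ((26−4)/6)² = 13.444
te_E = (7 + 4·12 + 17)/6 = 72/6 = 12; σ²_E = ((17−7)/6)² = 2.778

Forward pass:
ES_A = 0; EF_A = 8
ES_B = 0; EF_B = 14
ES_C = max(EF_A=8, EF_B=14) = 14; EF_C = 14+4 = 18
ES_D = 8; EF_D = 8+11 = 19
ES_E = max(EF_C=18, EF_D=19) = 19; EF_E = 19+12 = 31
Expected project duration μ = 31 days. Critical path: A → D → E.

Variance along critical path = 2.778 + 13.444 + 2.778 = 19.000; σ = 4.359 days.
D = μ + z·σ = 31 + 2.326·4.359 = 41.1 days

41.1 days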